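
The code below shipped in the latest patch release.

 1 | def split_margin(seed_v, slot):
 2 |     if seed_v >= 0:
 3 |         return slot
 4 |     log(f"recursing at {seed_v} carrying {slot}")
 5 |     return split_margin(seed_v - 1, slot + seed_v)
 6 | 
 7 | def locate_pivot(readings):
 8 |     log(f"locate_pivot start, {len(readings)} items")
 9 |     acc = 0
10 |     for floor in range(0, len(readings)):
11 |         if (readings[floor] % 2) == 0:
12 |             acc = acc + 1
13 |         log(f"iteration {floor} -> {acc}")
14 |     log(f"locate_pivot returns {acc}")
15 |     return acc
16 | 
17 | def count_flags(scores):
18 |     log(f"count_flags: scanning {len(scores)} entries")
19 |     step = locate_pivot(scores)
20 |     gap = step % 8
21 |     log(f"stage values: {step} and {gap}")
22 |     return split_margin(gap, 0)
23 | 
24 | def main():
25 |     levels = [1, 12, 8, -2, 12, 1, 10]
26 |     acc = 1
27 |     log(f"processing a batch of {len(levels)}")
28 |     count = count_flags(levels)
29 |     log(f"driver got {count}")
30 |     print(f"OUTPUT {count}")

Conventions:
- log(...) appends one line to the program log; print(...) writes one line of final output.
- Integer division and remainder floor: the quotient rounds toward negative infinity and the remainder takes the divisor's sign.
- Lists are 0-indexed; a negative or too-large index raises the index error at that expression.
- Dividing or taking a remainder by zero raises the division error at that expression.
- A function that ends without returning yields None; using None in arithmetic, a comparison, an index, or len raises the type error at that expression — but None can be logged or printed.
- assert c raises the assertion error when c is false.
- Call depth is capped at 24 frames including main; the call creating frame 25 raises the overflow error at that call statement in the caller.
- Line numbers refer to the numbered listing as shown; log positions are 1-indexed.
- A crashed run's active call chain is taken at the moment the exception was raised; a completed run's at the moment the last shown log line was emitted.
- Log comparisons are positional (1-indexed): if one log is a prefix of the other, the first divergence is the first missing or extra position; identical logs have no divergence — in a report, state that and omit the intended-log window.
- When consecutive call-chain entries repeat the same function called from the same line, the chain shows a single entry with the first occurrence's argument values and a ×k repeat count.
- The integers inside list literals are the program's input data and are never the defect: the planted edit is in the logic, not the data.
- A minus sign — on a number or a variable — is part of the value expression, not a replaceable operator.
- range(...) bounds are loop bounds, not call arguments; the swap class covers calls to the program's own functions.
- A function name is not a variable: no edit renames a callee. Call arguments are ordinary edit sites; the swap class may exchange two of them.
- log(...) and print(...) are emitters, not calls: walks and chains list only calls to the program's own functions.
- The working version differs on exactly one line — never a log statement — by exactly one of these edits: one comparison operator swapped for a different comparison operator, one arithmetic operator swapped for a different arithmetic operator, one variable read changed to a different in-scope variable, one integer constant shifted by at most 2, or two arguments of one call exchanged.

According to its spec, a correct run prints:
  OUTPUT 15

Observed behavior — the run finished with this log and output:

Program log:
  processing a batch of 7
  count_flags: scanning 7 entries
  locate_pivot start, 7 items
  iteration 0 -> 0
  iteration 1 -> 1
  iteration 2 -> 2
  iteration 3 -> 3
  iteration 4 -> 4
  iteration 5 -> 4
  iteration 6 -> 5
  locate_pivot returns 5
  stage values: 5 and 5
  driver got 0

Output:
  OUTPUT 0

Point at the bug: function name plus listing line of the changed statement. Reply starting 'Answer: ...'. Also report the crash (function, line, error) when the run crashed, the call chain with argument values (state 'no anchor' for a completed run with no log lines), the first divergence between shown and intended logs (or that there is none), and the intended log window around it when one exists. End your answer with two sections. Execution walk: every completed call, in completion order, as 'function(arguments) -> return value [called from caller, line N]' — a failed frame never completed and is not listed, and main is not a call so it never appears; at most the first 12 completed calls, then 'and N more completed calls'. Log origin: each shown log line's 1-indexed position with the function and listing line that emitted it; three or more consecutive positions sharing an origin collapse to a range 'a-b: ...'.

Answer: the defect is in split_margin at line 2.
Key observation: Position 13 is the first bad log line: 'driver got 0' should read 'recursing at 5 carrying 0'.
Call chain: main.
First divergence: at position 13 the run shows 'driver got 0' where the working version logs 'recursing at 5 carrying 0'.
Intended log window:
  11: locate_pivot returns 5
  12: stage values: 5 and 5
  13: recursing at 5 carrying 0
  14: recursing at 4 carrying 5
Execution walk:
  locate_pivot([1, 12, 8, -2, 12, 1, 10]) -> 5  [called from count_flags, line 19]
  split_margin(5, 0) -> 0  [called from count_flags, line 22]
  count_flags([1, 12, 8, -2, 12, 1, 10]) -> 0  [called from main, line 28]
Origin of each log line:
  1 — main, line 27
  2 — count_flags, line 18
  3 — locate_pivot, line 8
  4-10 — locate_pivot, line 13
  11 — locate_pivot, line 14
  12 — count_flags, line 21
  13 — main, line 29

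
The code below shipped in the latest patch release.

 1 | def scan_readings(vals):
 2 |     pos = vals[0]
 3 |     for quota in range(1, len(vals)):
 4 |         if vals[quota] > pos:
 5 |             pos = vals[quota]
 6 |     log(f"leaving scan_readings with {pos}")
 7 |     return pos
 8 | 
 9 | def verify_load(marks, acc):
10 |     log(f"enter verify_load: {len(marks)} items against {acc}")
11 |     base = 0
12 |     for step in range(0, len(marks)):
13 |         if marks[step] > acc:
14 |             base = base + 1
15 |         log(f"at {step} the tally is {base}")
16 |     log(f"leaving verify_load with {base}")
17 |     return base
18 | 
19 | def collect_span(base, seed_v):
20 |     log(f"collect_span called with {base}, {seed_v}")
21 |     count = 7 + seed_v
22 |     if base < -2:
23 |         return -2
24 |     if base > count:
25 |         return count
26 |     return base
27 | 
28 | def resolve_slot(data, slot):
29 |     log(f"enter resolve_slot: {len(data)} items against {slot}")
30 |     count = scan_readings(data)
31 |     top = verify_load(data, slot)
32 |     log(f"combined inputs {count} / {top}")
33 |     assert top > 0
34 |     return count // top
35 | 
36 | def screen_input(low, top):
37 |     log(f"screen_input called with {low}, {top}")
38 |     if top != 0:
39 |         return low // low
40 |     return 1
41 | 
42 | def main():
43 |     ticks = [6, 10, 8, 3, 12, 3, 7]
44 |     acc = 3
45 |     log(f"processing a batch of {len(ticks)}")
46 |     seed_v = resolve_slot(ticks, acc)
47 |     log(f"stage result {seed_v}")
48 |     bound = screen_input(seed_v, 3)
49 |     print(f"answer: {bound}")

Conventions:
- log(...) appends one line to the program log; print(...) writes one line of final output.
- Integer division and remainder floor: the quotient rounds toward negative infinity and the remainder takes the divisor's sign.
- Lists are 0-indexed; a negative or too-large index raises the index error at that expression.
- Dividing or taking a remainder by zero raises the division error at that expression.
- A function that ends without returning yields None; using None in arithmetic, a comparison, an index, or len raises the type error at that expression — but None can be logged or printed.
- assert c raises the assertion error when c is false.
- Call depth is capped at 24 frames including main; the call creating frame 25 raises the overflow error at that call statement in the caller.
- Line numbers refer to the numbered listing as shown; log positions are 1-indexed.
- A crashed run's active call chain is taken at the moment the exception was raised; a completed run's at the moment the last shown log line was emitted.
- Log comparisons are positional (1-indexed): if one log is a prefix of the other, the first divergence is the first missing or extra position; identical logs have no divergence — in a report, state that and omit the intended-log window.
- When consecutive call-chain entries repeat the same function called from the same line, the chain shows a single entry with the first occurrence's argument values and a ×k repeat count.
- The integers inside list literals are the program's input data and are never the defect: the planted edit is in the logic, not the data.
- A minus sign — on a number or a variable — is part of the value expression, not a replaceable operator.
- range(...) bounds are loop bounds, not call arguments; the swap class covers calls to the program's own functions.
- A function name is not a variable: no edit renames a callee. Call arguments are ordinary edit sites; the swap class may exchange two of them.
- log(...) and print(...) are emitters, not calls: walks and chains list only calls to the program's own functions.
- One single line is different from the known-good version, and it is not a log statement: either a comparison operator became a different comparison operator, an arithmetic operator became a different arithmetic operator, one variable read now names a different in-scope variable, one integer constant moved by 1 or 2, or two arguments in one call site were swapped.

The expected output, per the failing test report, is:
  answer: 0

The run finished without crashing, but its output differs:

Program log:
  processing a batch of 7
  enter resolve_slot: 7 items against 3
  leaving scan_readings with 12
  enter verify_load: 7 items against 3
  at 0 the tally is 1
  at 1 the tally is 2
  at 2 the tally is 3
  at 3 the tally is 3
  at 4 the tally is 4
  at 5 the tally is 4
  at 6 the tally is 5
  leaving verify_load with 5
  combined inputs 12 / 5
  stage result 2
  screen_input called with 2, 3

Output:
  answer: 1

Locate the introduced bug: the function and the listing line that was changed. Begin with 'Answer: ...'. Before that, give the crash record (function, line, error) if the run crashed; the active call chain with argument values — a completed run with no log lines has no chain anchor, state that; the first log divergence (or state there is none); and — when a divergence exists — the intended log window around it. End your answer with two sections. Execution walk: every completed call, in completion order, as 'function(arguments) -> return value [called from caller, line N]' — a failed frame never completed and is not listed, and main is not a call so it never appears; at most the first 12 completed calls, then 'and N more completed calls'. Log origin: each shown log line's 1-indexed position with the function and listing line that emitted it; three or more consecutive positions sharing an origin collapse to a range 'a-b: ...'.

Answer: the defect is in screen_input at line 39.
Key fact: The two runs log identically and part ways only at the printed values.
Call chain: main -> screen_input(2, 3) (called at line 48).
First divergence: none — the logs agree in full.
Execution walk:
  scan_readings([6, 10, 8, 3, 12, 3, 7]) -> 12  [called from resolve_slot, line 30]
  verify_load([6, 10, 8, 3, 12, 3, 7], 3) -> 5  [called from resolve_slot, line 31]
  resolve_slot([6, 10, 8, 3, 12, 3, 7], 3) -> 2  [called from main, line 46]
  screen_input(2, 3) -> 1  [called from main, line 48]
Origin of each log line:
  1: emitted by main (line 45)
  2: emitted by resolve_slot (line 29)
  3: emitted by scan_readings (line 6)
  4: emitted by verify_load (line 10)
  5-11: emitted by verify_load (line 15)
  12: emitted by verify_load (line 16)
  13: emitted by resolve_slot (line 32)
  14: emitted by main (line 47)
  15: emitted by screen_input (line 37)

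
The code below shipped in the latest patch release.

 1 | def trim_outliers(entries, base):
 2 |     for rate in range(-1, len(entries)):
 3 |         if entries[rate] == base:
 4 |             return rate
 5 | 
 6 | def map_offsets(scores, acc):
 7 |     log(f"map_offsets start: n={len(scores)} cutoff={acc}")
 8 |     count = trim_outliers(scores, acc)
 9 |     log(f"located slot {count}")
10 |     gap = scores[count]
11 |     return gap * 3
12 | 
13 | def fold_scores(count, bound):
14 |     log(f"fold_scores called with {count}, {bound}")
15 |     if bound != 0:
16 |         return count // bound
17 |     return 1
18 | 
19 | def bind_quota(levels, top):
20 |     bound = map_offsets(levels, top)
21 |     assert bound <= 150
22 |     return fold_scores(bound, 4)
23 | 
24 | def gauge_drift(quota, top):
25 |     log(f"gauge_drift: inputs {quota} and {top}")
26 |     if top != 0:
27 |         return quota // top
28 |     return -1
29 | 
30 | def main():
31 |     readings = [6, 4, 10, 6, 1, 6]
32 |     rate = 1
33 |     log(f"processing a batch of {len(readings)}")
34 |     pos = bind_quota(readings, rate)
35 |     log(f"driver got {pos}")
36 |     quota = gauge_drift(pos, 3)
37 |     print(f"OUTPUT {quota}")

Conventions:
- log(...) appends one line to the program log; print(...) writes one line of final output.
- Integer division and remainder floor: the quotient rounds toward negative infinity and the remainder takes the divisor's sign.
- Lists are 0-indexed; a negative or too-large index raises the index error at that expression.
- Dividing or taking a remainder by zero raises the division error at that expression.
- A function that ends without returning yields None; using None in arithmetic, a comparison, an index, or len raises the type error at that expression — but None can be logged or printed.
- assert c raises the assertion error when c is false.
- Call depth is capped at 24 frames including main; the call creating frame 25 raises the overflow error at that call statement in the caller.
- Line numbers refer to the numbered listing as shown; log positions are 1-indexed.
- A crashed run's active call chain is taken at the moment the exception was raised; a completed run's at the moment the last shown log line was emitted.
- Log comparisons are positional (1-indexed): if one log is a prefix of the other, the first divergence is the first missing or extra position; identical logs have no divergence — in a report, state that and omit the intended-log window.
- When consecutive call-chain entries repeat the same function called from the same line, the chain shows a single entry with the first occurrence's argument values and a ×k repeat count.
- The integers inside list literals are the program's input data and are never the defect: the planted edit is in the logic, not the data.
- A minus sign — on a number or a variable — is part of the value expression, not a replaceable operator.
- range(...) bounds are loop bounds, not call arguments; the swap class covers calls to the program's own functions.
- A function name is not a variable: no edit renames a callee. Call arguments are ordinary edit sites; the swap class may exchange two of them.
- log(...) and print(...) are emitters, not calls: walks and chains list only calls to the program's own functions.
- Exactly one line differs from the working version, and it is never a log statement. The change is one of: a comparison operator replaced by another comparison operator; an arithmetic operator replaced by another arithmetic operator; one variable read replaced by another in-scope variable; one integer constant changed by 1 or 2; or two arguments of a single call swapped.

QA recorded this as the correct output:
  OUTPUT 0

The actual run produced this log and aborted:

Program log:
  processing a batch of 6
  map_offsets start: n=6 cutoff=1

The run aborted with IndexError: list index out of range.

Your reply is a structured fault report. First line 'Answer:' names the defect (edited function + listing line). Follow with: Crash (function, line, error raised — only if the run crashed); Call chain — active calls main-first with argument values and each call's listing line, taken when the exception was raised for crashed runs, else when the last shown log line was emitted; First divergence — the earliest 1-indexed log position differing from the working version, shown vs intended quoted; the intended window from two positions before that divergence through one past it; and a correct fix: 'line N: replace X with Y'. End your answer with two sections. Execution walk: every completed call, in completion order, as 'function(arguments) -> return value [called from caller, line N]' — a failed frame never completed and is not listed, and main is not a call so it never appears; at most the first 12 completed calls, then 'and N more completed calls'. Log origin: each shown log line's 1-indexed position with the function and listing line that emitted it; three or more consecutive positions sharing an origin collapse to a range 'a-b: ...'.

Answer: the defect is in trim_outliers at line 2.
Key observation: The faulty run's log stops after 2 lines; the working version's next line would be 'located slot 4'.
Crash: trim_outliers, line 3, IndexError.
Call chain: main -> bind_quota([6, 4, 10, 6, 1, 6], 1) (called at line 34) -> map_offsets([6, 4, 10, 6, 1, 6], 1) (called at line 20) -> trim_outliers([6, 4, 10, 6, 1, 6], 1) (called at line 8).
First divergence: position 3; the shown log stops at 2 lines while the working version next logs 'located slot 4'.
Intended log window:
  1: processing a batch of 6
  2: map_offsets start: n=6 cutoff=1
  3: located slot 4
  4: fold_scores called with 3, 4
Execution walk:
  (no call completed)
Log origins:
  1: logged in main at line 33
  2: logged in map_offsets at line 7
A correct fix: line 2: replace `-1` with `0`.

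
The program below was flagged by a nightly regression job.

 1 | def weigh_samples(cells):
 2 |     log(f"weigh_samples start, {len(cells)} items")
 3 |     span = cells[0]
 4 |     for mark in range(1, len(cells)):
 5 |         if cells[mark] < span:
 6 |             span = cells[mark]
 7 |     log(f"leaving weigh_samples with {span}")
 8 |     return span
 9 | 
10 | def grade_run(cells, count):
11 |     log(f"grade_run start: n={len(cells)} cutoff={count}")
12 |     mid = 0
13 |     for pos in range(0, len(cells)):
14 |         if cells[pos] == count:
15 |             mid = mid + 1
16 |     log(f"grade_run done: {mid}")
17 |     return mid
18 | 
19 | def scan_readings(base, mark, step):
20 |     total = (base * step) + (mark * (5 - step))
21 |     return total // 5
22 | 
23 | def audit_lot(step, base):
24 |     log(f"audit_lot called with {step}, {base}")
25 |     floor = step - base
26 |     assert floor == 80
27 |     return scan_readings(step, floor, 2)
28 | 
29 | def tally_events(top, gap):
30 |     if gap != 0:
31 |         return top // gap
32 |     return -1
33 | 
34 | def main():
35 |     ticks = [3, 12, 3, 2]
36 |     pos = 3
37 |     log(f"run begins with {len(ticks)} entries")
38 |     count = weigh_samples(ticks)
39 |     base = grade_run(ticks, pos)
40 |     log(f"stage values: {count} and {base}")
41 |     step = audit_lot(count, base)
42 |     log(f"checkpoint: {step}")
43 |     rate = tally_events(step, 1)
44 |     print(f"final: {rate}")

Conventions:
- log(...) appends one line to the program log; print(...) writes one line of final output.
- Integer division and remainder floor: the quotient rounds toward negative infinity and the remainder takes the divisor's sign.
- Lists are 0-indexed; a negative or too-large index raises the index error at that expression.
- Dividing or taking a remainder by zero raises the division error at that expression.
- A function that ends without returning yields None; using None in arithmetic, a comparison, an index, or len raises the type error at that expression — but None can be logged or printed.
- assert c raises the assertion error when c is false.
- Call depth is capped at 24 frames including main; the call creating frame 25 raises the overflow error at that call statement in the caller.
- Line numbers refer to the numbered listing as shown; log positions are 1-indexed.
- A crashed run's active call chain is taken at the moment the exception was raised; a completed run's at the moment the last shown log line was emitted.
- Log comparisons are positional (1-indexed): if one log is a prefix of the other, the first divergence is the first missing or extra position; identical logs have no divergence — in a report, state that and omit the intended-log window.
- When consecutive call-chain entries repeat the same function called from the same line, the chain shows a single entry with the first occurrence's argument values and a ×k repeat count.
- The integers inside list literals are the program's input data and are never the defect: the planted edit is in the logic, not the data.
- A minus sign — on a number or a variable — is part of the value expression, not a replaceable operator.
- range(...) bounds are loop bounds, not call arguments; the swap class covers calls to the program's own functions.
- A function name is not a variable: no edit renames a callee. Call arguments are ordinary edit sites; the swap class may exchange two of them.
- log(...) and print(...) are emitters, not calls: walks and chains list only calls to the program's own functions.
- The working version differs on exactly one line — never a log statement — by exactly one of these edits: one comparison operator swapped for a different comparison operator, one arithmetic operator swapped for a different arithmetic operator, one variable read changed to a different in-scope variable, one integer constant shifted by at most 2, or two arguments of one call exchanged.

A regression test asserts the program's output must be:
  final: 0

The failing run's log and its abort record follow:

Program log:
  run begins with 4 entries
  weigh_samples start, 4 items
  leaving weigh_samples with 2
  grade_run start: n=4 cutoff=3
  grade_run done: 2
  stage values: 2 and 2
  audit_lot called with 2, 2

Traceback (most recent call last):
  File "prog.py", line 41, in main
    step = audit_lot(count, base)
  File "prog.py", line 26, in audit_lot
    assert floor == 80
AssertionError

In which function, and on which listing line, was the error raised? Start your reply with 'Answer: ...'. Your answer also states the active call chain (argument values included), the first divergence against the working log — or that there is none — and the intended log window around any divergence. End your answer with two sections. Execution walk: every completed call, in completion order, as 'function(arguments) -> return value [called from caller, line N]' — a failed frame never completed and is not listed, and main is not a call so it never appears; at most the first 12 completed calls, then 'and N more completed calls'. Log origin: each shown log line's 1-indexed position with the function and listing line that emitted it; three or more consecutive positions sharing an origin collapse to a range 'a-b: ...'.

Answer: the error was raised in audit_lot, line 26.
Key observation: After 7 matching log lines the faulty run goes silent, while the working version continues with 'checkpoint: 0'.
Call chain: main -> audit_lot(2, 2) (called at line 41).
First divergence: position 8 — after 7 matching lines the faulty run goes silent; intended next line 'checkpoint: 0'.
Intended log window:
  6: stage values: 2 and 2
  7: audit_lot called with 2, 2
  8: checkpoint: 0
Execution walk:
  weigh_samples([3, 12, 3, 2]) -> 2  [called from main, line 38]
  grade_run([3, 12, 3, 2], 3) -> 2  [called from main, line 39]
Origin of each log line:
  1: from main, line 37
  2: from weigh_samples, line 2
  3: from weigh_samples, line 7
  4: from grade_run, line 11
  5: from grade_run, line 16
  6: from main, line 40
  7: from audit_lot, line 24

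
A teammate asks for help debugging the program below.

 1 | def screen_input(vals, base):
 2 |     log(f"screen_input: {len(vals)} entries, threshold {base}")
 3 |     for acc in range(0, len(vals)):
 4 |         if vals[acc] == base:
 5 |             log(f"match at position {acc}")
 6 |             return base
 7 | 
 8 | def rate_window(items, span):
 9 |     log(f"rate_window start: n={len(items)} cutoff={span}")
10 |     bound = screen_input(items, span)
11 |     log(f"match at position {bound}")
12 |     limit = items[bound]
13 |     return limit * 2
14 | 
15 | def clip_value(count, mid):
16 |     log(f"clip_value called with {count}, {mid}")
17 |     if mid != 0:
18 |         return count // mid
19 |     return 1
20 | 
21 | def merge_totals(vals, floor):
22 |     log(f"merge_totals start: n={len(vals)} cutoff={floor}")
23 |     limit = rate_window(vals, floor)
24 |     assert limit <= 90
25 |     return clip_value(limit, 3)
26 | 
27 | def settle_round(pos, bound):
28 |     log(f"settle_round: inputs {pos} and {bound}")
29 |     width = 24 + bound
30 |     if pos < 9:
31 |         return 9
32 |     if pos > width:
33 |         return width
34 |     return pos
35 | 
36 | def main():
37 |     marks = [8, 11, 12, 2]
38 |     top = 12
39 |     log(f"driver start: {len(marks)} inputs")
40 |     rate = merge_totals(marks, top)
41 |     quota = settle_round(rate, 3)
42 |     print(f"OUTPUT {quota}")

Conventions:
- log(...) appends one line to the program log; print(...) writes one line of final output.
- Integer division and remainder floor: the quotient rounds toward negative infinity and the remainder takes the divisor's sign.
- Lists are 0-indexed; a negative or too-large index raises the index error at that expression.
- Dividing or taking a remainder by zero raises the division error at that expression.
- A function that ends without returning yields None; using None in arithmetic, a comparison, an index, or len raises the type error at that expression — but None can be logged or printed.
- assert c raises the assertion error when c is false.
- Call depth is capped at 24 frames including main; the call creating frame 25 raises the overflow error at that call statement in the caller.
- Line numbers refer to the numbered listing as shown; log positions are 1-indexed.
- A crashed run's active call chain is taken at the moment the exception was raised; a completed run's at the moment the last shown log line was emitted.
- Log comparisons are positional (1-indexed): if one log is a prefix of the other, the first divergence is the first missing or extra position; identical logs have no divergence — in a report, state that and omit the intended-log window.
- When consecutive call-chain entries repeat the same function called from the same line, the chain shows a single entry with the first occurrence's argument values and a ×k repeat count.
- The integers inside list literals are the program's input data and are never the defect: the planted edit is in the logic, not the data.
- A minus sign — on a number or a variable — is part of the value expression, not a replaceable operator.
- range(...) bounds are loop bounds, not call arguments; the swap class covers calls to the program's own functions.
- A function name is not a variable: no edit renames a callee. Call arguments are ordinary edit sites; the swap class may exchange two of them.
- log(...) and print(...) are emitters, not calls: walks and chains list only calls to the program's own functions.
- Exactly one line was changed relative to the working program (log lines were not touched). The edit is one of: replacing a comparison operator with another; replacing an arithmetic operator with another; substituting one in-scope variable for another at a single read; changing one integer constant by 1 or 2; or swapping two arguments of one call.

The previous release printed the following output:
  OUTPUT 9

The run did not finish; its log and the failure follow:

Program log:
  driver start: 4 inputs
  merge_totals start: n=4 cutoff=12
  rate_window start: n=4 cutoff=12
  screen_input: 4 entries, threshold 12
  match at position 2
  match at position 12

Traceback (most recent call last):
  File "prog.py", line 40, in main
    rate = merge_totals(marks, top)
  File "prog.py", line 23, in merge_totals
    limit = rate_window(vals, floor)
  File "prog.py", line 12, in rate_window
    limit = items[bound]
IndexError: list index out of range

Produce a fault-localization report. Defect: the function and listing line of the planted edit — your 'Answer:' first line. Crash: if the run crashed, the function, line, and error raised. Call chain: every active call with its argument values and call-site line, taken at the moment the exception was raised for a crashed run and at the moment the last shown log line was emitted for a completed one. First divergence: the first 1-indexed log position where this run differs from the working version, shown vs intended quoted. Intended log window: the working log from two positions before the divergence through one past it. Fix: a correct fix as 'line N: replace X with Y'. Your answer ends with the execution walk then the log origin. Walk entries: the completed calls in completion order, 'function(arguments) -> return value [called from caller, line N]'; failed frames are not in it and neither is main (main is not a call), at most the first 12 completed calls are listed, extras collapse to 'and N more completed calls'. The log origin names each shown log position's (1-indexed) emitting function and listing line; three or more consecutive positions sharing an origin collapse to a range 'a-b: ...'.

Answer: the defect is in screen_input at line 6.
The tell: Position 6 is the first bad log line: 'match at position 12' should read 'match at position 2'.
Crash: rate_window, line 12, IndexError.
Call chain: main -> merge_totals([8, 11, 12, 2], 12) (called at line 40) -> rate_window([8, 11, 12, 2], 12) (called at line 23).
First divergence: at position 6 the run shows 'match at position 12' where the working version logs 'match at position 2'.
Intended log window:
  4: screen_input: 4 entries, threshold 12
  5: match at position 2
  6: match at position 2
  7: clip_value called with 24, 3
Execution walk:
  screen_input([8, 11, 12, 2], 12) -> 12  [called from rate_window, line 10]
Log origin:
  1: from main, line 39
  2: from merge_totals, line 22
  3: from rate_window, line 9
  4: from screen_input, line 2
  5: from screen_input, line 5
  6: from rate_window, line 11
A correct fix: line 6: replace `base` with `acc`.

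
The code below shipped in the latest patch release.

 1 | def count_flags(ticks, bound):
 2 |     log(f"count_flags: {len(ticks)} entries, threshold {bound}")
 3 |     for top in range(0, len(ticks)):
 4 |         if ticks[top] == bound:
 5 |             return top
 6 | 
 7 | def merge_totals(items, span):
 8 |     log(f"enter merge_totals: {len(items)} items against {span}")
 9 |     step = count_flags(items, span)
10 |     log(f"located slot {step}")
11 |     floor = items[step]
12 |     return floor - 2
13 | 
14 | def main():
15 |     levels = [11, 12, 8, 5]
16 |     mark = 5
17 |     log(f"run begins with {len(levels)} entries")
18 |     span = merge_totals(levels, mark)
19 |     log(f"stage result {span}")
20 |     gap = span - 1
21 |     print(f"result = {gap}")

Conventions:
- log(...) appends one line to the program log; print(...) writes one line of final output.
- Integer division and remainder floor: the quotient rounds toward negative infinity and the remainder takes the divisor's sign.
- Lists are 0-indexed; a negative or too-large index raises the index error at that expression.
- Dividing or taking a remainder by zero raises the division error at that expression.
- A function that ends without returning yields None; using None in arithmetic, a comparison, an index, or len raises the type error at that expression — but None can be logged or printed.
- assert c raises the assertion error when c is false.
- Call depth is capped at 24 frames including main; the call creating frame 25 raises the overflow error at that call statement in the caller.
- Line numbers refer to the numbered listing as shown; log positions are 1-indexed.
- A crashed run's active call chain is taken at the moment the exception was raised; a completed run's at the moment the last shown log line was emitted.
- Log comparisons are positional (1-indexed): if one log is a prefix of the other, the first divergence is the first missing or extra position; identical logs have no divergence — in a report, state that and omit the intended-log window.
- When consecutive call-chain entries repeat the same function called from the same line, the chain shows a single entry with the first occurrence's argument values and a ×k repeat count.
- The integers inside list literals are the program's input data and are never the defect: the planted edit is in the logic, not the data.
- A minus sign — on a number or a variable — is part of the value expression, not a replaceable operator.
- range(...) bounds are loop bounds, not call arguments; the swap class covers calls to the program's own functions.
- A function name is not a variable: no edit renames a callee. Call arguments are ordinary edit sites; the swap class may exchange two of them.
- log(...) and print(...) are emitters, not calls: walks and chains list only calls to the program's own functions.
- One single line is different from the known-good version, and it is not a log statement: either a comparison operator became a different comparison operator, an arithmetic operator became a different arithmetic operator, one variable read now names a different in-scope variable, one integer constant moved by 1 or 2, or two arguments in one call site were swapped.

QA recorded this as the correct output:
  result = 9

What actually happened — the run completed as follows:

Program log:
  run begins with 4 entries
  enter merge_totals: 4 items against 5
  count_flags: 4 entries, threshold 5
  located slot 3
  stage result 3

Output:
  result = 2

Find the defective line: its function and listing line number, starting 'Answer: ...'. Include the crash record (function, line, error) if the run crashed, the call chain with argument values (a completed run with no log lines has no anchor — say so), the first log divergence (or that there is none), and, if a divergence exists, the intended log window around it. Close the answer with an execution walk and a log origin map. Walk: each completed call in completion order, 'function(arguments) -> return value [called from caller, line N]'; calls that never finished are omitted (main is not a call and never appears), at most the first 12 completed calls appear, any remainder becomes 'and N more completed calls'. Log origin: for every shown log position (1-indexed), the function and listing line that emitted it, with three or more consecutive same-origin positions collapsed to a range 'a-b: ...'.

Answer: the defect is in merge_totals at line 12.
The tell: At log position 5 the runs split — shown 'stage result 3', but the working version logs 'stage result 10'.
Call chain: main.
First divergence: position 5 — the shown line 'stage result 3' should read 'stage result 10'.
Intended log window:
  3: count_flags: 4 entries, threshold 5
  4: located slot 3
  5: stage result 10
Execution walk:
  count_flags([11, 12, 8, 5], 5) -> 3  [called from merge_totals, line 9]
  merge_totals([11, 12, 8, 5], 5) -> 3  [called from main, line 18]
Log origins:
  1: from main, line 17
  2: from merge_totals, line 8
  3: from count_flags, line 2
  4: from merge_totals, line 10
  5: from main, line 19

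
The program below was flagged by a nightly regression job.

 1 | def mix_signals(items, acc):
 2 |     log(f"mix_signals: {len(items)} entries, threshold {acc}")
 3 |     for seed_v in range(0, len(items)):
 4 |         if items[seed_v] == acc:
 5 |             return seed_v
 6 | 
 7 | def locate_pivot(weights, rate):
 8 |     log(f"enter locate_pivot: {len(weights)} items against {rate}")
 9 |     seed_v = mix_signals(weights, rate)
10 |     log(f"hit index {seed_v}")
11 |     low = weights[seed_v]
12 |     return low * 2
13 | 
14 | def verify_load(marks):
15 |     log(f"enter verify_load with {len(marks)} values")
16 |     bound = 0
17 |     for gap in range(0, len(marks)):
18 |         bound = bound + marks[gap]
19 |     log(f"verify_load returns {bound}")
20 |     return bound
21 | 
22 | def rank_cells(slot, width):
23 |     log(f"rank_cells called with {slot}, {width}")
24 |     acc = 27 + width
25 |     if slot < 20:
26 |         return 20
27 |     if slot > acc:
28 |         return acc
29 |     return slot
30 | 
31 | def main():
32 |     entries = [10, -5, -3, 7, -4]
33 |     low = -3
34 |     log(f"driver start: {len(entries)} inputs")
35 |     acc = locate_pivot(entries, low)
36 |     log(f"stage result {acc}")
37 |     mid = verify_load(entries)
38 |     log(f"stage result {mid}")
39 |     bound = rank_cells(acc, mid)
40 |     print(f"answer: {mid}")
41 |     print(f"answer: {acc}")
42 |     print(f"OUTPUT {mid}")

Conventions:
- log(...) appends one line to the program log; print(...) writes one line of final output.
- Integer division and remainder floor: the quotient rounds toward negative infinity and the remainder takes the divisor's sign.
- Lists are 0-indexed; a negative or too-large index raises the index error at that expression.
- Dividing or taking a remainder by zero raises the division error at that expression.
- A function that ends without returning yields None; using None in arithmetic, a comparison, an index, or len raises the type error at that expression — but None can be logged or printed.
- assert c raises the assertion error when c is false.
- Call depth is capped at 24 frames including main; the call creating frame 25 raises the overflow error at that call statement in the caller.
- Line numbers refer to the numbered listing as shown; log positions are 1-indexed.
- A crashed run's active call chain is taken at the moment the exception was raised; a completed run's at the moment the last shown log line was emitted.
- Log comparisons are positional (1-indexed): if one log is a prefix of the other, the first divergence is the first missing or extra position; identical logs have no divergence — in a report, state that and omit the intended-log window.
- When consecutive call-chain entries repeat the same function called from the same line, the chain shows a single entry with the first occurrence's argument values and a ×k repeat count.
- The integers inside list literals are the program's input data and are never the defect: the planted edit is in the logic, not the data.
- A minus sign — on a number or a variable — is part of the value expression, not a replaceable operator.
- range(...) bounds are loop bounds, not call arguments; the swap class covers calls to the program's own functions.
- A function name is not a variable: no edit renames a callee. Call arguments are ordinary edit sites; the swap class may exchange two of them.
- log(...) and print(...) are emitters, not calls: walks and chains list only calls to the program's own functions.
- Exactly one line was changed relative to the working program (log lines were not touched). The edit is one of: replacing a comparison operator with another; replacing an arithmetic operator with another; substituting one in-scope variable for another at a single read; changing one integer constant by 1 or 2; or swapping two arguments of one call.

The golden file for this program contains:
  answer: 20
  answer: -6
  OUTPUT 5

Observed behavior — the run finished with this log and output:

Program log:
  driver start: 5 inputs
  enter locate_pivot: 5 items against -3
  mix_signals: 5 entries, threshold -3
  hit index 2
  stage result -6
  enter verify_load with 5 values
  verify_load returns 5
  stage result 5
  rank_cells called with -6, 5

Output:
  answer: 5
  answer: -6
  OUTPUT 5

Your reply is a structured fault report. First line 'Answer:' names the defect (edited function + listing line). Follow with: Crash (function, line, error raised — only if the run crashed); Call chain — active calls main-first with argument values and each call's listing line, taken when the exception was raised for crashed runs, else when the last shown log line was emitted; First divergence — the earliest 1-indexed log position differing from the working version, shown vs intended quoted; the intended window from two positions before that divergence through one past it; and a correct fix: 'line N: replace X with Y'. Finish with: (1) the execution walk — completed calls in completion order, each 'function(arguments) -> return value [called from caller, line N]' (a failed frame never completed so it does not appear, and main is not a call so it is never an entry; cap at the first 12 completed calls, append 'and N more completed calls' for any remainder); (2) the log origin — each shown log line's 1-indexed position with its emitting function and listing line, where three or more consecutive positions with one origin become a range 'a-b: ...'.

Answer: the defect is in main at line 40.
The tell: No log line changed; the fault shows up purely in the output.
Call chain: main -> rank_cells(-6, 5) (called at line 39).
First divergence: none; the two logs match at every position.
Execution walk:
  mix_signals([10, -5, -3, 7, -4], -3) -> 2  [called from locate_pivot, line 9]
  locate_pivot([10, -5, -3, 7, -4], -3) -> -6  [called from main, line 35]
  verify_load([10, -5, -3, 7, -4]) -> 5  [called from main, line 37]
  rank_cells(-6, 5) -> 20  [called from main, line 39]
Log origin:
  1: emitted by main (line 34)
  2: emitted by locate_pivot (line 8)
  3: emitted by mix_signals (line 2)
  4: emitted by locate_pivot (line 10)
  5: emitted by main (line 36)
  6: emitted by verify_load (line 15)
  7: emitted by verify_load (line 19)
  8: emitted by main (line 38)
  9: emitted by rank_cells (line 23)
A correct fix: line 40: replace `mid` with `bound`.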